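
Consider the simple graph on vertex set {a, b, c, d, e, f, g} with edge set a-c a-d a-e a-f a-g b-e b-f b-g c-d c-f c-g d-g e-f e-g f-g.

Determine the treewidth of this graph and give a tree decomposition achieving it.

Treewidth 3.
One such decomposition:
Bags: B1 = {a, e, f, g}  B2 = {a, c, f, g}  B3 = {a, c, d, g}  B4 = {b, e, f, g}
Tree: B1–B2, B2–B3, B1–B4

Each bag holds 4 vertices, so the decomposition has width 3, which upper-bounds the treewidth. On the other hand G contains the 4-clique {a, c, d, g}. A clique must lie in a single bag of any decomposition, so no decomposition can have width below 3. Hence tw(G) = 3 exactly.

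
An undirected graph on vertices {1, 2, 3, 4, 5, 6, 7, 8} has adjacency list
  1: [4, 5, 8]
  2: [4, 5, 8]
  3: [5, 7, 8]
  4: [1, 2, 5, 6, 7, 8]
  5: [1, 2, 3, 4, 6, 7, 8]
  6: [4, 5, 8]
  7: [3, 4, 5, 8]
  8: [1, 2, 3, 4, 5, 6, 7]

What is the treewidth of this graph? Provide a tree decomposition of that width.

Treewidth 3.
One such decomposition:
Bags: B1 = {4, 5, 7, 8}  B2 = {4, 5, 6, 8}  B3 = {3, 5, 7, 8}  B4 = {2, 4, 5, 8}  B5 = {1, 4, 5, 8}
Tree: B1–B2, B1–B3, B1–B4, B2–B5

The largest bag has 4 vertices, giving width 3; this decomposition certifies tw(G) ≤ 3. For the lower bound, the 4 vertices {3, 5, 7, 8} are pairwise adjacent, and any tree decomposition puts a clique entirely inside one bag — forcing width ≥ 3. Therefore the treewidth is 3.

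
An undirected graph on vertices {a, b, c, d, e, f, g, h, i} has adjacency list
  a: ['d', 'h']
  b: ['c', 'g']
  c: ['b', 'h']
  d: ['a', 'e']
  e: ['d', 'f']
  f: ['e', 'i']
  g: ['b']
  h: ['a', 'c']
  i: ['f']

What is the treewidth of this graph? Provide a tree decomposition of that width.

Treewidth 1.
One optimal decomposition is:
Bags: B1 = {b, g}  B2 = {b, c}  B3 = {c, h}  B4 = {a, h}  B5 = {a, d}  B6 = {d, e}  B7 = {e, f}  B8 = {f, i}
Tree: B1–B2, B2–B3, B3–B4, B4–B5, B5–B6, B6–B7, B7–B8

Each bag holds 2 vertices, so the decomposition has width 1, which upper-bounds the treewidth. G has an edge, so its treewidth is at least 1. Hence tw(G) = 1 exactly.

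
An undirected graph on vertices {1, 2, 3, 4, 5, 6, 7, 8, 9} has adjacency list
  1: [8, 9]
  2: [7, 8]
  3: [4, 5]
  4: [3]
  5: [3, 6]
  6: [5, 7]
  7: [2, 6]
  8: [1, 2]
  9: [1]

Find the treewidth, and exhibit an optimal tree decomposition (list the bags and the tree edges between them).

Each bag holds 2 vertices, so the decomposition has width 1, which upper-bounds the treewidth. Any graph with an edge has treewidth ≥ 1, and G has the edge 9–1. Therefore the treewidth is 1.

Treewidth 1.
Bags: B1 = {1, 9}  B2 = {1, 8}  B3 = {2, 8}  B4 = {2, 7}  B5 = {6, 7}  B6 = {5, 6}  B7 = {3, 5}  B8 = {3, 4}
Tree: B1–B2, B2–B3, B3–B4, B4–B5, B5–B6, B6–B7, B7–B8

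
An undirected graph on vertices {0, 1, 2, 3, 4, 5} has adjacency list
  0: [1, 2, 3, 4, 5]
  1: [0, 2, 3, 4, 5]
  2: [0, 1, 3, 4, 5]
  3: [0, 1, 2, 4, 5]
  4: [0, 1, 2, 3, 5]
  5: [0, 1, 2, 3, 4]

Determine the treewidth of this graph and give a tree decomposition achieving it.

Treewidth 5.
One optimal decomposition is:
Bags: B1 = {0, 1, 2, 3, 4, 5}
Tree: (single bag)

A single bag containing all 6 vertices is trivially a valid decomposition of width 5. Conversely, {0, 1, 2, 3, 4, 5} is a clique of size 6, and the vertices of any clique must share a bag in every tree decomposition; so some bag has ≥ 6 vertices and tw(G) ≥ 5. Combining the bounds, tw(G) = 5.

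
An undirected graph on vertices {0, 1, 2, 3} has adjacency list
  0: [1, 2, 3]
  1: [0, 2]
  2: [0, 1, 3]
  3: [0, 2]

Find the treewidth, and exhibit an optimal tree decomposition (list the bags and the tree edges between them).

Treewidth 2.
One optimal decomposition is:
Bags: B1 = {0, 1, 2}  B2 = {0, 2, 3}
Tree: B1–B2

The largest bag has 3 vertices, giving width 2; this decomposition certifies tw(G) ≤ 2. On the other hand G contains the 3-clique {0, 1, 2}. A clique must lie in a single bag of any decomposition, so no decomposition can have width below 2. Hence tw(G) = 2 exactly.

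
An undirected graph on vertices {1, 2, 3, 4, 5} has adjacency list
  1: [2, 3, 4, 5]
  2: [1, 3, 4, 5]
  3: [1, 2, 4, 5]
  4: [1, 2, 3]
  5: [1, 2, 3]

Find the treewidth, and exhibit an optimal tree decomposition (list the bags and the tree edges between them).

Each bag holds 4 vertices, so the decomposition has width 3, which upper-bounds the treewidth. On the other hand G contains the 4-clique {1, 2, 3, 4}. A clique must lie in a single bag of any decomposition, so no decomposition can have width below 3. Therefore the treewidth is 3.

Treewidth 3.
One such decomposition:
Bags: B1 = {1, 2, 3, 4}  B2 = {1, 2, 3, 5}
Tree: B1–B2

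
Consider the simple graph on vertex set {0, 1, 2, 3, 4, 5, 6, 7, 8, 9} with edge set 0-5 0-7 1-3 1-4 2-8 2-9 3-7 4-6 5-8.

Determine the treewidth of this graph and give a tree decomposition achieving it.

Every bag has size at most 2, so the width is 2 − 1 = 1 and tw(G) ≤ 1. Any graph with an edge has treewidth ≥ 1, and G has the edge 6–4. Therefore the treewidth is 1.

Treewidth 1.
Bags: B1 = {4, 6}  B2 = {1, 4}  B3 = {1, 3}  B4 = {3, 7}  B5 = {0, 7}  B6 = {0, 5}  B7 = {5, 8}  B8 = {2, 8}  B9 = {2, 9}
Tree: B1–B2, B2–B3, B3–B4, B4–B5, B5–B6, B6–B7, B7–B8, B8–B9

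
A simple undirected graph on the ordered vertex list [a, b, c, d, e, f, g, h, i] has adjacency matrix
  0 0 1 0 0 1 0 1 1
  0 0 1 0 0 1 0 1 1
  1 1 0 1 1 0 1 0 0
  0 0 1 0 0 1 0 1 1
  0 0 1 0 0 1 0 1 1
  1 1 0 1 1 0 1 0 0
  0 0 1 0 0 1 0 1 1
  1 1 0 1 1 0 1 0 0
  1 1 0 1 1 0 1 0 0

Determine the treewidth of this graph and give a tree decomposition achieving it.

Treewidth 4.
One such decomposition:
Bags: B1 = {c, e, f, h, i}  B2 = {a, c, f, h, i}  B3 = {c, d, f, h, i}  B4 = {c, f, g, h, i}  B5 = {b, c, f, h, i}
Tree: B1–B2, B2–B3, B3–B4, B4–B5

Every bag has size at most 5, so the width is 5 − 1 = 4 and tw(G) ≤ 4. For the lower bound: the 5 vertex sets {e,i}, {a,h}, {c,d}, {f}, {g} are disjoint, each induces a connected subgraph, and every pair is joined by at least one edge of G. Contracting each set to a single vertex therefore yields K_{5} as a minor, and since treewidth is minor-monotone, tw(G) ≥ tw(K_{5}) = 4. The upper and lower bounds meet at 4, so that is the treewidth.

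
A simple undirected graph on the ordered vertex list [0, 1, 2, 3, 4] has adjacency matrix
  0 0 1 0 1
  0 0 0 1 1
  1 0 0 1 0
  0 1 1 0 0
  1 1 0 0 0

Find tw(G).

A width-2 tree decomposition is:
Bags: B1 = {0, 2, 3}  B2 = {0, 3, 4}  B3 = {1, 3, 4}
Tree: B1–B2, B2–B3
The largest bag has 3 vertices, giving width 2; this decomposition certifies tw(G) ≤ 2. For the lower bound, G contains the cycle 3–2–0–4–1–3, so G is not a forest; only forests have treewidth ≤ 1, hence tw(G) ≥ 2. Hence tw(G) = 2 exactly.

2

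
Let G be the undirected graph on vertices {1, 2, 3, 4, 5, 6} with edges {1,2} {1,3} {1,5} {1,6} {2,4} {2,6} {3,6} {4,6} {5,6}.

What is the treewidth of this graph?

A width-2 tree decomposition is:
Bags: B1 = {1, 3, 6}  B2 = {1, 5, 6}  B3 = {1, 2, 6}  B4 = {2, 4, 6}
Tree: B1–B2, B2–B3, B3–B4
Every bag has size at most 3, so the width is 3 − 1 = 2 and tw(G) ≤ 2. For the lower bound, the 3 vertices {1, 2, 6} are pairwise adjacent, and any tree decomposition puts a clique entirely inside one bag — forcing width ≥ 2. Hence tw(G) = 2 exactly.

2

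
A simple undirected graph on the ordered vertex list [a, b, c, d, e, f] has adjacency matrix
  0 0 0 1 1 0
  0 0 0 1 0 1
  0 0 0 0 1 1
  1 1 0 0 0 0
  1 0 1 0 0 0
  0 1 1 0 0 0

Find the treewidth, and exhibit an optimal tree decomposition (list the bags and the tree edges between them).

Every bag has size at most 3, so the width is 3 − 1 = 2 and tw(G) ≤ 2. Since c–e–a–d–b–f–c is a cycle in G, G is not acyclic. Forests are exactly the graphs of treewidth ≤ 1, so tw(G) ≥ 2. The upper and lower bounds meet at 2, so that is the treewidth.

Treewidth 2.
One such decomposition:
Bags: B1 = {a, c, e}  B2 = {a, c, d}  B3 = {b, c, d}  B4 = {b, c, f}
Tree: B1–B2, B2–B3, B3–B4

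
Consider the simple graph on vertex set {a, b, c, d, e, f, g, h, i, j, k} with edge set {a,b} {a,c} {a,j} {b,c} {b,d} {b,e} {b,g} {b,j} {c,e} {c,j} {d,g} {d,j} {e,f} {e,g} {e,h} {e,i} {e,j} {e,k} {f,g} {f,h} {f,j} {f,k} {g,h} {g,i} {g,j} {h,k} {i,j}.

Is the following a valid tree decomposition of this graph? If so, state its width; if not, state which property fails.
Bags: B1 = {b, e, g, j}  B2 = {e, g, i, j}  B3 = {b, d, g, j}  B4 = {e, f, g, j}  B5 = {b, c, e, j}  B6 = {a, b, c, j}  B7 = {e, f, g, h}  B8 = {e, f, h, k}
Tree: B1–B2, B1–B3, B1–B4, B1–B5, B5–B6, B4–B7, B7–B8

Vertex coverage: the bags together contain {a, b, c, d, e, f, g, h, i, j, k}, the full vertex set. Edge coverage: each edge of G has both endpoints in at least one bag. Running intersection: for every vertex, the bags containing it form a connected subtree. All three properties hold, so this is a valid tree decomposition of width max|bag| − 1 = 3, and hence tw(G) ≤ 3.

Yes; width 3.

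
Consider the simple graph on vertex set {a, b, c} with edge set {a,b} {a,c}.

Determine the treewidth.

A width-1 tree decomposition is:
Bags: B1 = {a, b}  B2 = {a, c}
Tree: B1–B2
The largest bag has 2 vertices, giving width 1; this decomposition certifies tw(G) ≤ 1. G has an edge, so its treewidth is at least 1. Combining the bounds, tw(G) = 1.

1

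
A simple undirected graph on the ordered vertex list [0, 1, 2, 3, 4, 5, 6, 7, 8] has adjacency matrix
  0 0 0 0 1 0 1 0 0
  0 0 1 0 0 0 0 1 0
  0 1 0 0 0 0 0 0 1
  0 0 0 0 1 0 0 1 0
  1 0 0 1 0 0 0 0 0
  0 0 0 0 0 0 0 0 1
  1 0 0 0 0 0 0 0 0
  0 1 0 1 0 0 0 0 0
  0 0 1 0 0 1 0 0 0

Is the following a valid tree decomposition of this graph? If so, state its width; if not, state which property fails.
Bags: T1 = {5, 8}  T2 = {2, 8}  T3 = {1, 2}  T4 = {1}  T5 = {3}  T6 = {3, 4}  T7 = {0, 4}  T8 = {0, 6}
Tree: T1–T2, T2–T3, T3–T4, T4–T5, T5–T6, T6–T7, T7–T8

A tree decomposition must satisfy three properties: every vertex lies in some bag; for every edge, both endpoints lie together in some bag; and for every vertex, the bags containing it form a connected subtree. Here vertex 7 appears in no bag, so the decomposition is invalid.

No — vertex 7 appears in no bag.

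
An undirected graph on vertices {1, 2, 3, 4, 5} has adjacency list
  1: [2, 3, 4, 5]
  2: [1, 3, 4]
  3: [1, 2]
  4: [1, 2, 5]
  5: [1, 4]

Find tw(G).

2

A width-2 tree decomposition is:
Bags: B1 = {1, 4, 5}  B2 = {1, 2, 4}  B3 = {1, 2, 3}
Tree: B1–B2, B2–B3
The largest bag has 3 vertices, giving width 2; this decomposition certifies tw(G) ≤ 2. For the lower bound, the 3 vertices {1, 2, 3} are pairwise adjacent, and any tree decomposition puts a clique entirely inside one bag — forcing width ≥ 2. Hence tw(G) = 2 exactly.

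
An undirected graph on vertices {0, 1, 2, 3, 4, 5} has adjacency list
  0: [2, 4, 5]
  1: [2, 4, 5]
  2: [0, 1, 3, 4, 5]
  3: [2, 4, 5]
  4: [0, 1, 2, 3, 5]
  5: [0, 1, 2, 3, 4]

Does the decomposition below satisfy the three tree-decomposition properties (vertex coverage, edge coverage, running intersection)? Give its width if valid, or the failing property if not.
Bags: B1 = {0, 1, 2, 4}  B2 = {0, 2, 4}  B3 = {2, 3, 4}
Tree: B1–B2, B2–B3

A tree decomposition must satisfy three properties: every vertex lies in some bag; for every edge, both endpoints lie together in some bag; and for every vertex, the bags containing it form a connected subtree. Here vertex 5 appears in no bag, so the decomposition is invalid.

No — vertex 5 appears in no bag.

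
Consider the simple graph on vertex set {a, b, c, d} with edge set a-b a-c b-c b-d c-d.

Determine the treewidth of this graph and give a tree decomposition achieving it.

Treewidth 2.
One such decomposition:
Bags: B1 = {b, c, d}  B2 = {a, b, c}
Tree: B1–B2

Each bag holds 3 vertices, so the decomposition has width 2, which upper-bounds the treewidth. For the lower bound, the 3 vertices {b, c, d} are pairwise adjacent, and any tree decomposition puts a clique entirely inside one bag — forcing width ≥ 2. Hence tw(G) = 2 exactly.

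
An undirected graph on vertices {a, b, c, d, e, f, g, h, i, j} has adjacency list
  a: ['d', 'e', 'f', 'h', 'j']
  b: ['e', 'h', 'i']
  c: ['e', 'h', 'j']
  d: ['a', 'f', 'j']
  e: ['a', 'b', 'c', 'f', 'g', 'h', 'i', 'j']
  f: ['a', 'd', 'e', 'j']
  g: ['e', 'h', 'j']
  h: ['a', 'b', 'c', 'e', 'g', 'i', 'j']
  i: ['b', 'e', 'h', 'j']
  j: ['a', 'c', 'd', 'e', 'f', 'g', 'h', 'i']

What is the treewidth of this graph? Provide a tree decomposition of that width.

Treewidth 3.
One optimal decomposition is:
Bags: B1 = {a, e, f, j}  B2 = {a, e, h, j}  B3 = {e, h, i, j}  B4 = {e, g, h, j}  B5 = {a, d, f, j}  B6 = {b, e, h, i}  B7 = {c, e, h, j}
Tree: B1–B2, B2–B3, B2–B4, B1–B5, B3–B6, B3–B7

Every bag has size at most 4, so the width is 4 − 1 = 3 and tw(G) ≤ 3. For the lower bound, the 4 vertices {a, d, f, j} are pairwise adjacent, and any tree decomposition puts a clique entirely inside one bag — forcing width ≥ 3. Hence tw(G) = 3 exactly.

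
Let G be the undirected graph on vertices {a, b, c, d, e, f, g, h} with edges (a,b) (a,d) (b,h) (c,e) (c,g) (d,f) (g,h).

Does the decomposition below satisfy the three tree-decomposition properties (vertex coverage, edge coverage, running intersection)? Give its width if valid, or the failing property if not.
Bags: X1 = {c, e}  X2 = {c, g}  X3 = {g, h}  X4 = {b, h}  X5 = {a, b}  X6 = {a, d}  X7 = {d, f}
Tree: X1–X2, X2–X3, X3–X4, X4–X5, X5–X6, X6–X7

Every vertex of G appears in some bag (union = {a, b, c, d, e, f, g, h}); every edge is covered by a bag; and for each vertex v the set of bags containing v is connected in the bag tree. The decomposition is therefore valid. The largest bag has 2 vertices, so the width is 1.

Yes; width 1.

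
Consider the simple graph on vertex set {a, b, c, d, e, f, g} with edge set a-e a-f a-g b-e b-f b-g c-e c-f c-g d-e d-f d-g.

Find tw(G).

3

A width-3 tree decomposition is:
Bags: B1 = {d, e, f, g}  B2 = {a, e, f, g}  B3 = {c, e, f, g}  B4 = {b, e, f, g}
Tree: B1–B2, B2–B3, B3–B4
Each bag holds 4 vertices, so the decomposition has width 3, which upper-bounds the treewidth. For the lower bound: the 4 vertex sets {d,g}, {a,e}, {f}, {c} are disjoint, each induces a connected subgraph, and every pair is joined by at least one edge of G. Contracting each set to a single vertex therefore yields K_{4} as a minor, and since treewidth is minor-monotone, tw(G) ≥ tw(K_{4}) = 3. The upper and lower bounds meet at 3, so that is the treewidth.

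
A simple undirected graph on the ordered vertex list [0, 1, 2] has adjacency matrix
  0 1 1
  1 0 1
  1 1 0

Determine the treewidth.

A width-2 tree decomposition is:
Bags: B1 = {0, 1, 2}
Tree: (single bag)
A single bag containing all 3 vertices is trivially a valid decomposition of width 2. Conversely, {0, 1, 2} is a clique of size 3, and the vertices of any clique must share a bag in every tree decomposition; so some bag has ≥ 3 vertices and tw(G) ≥ 2. The upper and lower bounds meet at 2, so that is the treewidth.

2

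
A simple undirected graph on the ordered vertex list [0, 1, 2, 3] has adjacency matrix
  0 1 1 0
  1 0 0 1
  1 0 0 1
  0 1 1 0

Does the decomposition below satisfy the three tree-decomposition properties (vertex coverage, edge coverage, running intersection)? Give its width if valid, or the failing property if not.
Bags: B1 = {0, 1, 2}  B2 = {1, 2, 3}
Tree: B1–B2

Yes; width 2.

Vertex coverage: the bags together contain {0, 1, 2, 3}, the full vertex set. Edge coverage: each edge of G has both endpoints in at least one bag. Running intersection: for every vertex, the bags containing it form a connected subtree. All three properties hold, so this is a valid tree decomposition of width max|bag| − 1 = 2, and hence tw(G) ≤ 2.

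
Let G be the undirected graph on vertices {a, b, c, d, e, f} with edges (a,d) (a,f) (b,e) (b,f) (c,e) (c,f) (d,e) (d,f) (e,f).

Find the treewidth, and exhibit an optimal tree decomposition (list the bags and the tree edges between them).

Every bag has size at most 3, so the width is 3 − 1 = 2 and tw(G) ≤ 2. Conversely, {d, e, f} is a clique of size 3, and the vertices of any clique must share a bag in every tree decomposition; so some bag has ≥ 3 vertices and tw(G) ≥ 2. The upper and lower bounds meet at 2, so that is the treewidth.

Treewidth 2.
One such decomposition:
Bags: B1 = {c, e, f}  B2 = {b, e, f}  B3 = {d, e, f}  B4 = {a, d, f}
Tree: B1–B2, B1–B3, B3–B4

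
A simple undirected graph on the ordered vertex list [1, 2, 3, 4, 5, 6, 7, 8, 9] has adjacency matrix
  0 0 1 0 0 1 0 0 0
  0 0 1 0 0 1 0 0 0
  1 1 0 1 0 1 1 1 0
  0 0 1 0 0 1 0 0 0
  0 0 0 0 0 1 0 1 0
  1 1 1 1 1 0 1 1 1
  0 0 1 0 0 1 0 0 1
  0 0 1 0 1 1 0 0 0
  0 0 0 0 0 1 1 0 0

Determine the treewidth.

2

A width-2 tree decomposition is:
Bags: B1 = {3, 6, 8}  B2 = {3, 6, 7}  B3 = {3, 4, 6}  B4 = {6, 7, 9}  B5 = {2, 3, 6}  B6 = {5, 6, 8}  B7 = {1, 3, 6}
Tree: B1–B2, B1–B3, B2–B4, B3–B5, B1–B6, B5–B7
Each bag holds 3 vertices, so the decomposition has width 2, which upper-bounds the treewidth. For the lower bound, the 3 vertices {6, 7, 9} are pairwise adjacent, and any tree decomposition puts a clique entirely inside one bag — forcing width ≥ 2. Hence tw(G) = 2 exactly.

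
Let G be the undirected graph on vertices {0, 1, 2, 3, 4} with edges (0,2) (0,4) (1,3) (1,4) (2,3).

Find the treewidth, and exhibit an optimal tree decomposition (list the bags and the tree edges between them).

The largest bag has 3 vertices, giving width 2; this decomposition certifies tw(G) ≤ 2. The edges 2–0–4–1–3–2 form a cycle, so G is not a tree and its treewidth is at least 2. Hence tw(G) = 2 exactly.

Treewidth 2.
One optimal decomposition is:
Bags: B1 = {0, 2, 4}  B2 = {1, 2, 4}  B3 = {1, 2, 3}
Tree: B1–B2, B2–B3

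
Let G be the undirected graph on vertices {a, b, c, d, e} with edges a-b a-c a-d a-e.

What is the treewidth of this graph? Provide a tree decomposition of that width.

The largest bag has 2 vertices, giving width 1; this decomposition certifies tw(G) ≤ 1. Any graph with an edge has treewidth ≥ 1, and G has the edge a–d. Therefore the treewidth is 1.

Treewidth 1.
One such decomposition:
Bags: B1 = {a, d}  B2 = {a, c}  B3 = {a, e}  B4 = {a, b}
Tree: B1–B2, B2–B3, B2–B4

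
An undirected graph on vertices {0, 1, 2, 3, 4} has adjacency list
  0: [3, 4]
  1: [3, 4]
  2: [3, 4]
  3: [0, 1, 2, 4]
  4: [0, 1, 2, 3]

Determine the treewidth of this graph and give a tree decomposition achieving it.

The largest bag has 3 vertices, giving width 2; this decomposition certifies tw(G) ≤ 2. Conversely, {0, 3, 4} is a clique of size 3, and the vertices of any clique must share a bag in every tree decomposition; so some bag has ≥ 3 vertices and tw(G) ≥ 2. Combining the bounds, tw(G) = 2.

Treewidth 2.
One optimal decomposition is:
Bags: B1 = {2, 3, 4}  B2 = {0, 3, 4}  B3 = {1, 3, 4}
Tree: B1–B2, B2–B3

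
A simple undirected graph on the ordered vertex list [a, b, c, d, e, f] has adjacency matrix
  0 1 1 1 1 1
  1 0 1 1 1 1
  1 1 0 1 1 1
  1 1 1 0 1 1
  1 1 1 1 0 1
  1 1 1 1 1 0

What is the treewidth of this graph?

5

A width-5 tree decomposition is:
Bags: B1 = {a, b, c, d, e, f}
Tree: (single bag)
A single bag containing all 6 vertices is trivially a valid decomposition of width 5. On the other hand G contains the 6-clique {a, b, c, d, e, f}. A clique must lie in a single bag of any decomposition, so no decomposition can have width below 5. Hence tw(G) = 5 exactly.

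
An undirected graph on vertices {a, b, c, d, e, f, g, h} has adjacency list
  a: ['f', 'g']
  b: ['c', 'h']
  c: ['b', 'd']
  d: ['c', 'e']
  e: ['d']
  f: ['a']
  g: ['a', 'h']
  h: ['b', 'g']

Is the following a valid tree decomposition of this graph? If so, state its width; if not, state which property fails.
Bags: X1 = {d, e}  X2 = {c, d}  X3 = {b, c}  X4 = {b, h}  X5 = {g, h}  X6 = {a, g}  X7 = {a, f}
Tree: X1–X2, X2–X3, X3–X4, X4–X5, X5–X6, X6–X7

Yes; width 1.

Every vertex of G appears in some bag (union = {a, b, c, d, e, f, g, h}); every edge is covered by a bag; and for each vertex v the set of bags containing v is connected in the bag tree. The decomposition is therefore valid. The largest bag has 2 vertices, so the width is 1.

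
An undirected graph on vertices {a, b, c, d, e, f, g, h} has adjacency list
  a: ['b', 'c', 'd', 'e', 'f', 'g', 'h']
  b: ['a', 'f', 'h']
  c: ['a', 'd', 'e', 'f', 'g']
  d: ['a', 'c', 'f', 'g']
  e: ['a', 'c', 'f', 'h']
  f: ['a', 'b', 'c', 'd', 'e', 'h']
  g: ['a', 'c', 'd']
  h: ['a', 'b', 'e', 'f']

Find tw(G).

A width-3 tree decomposition is:
Bags: B1 = {a, c, e, f}  B2 = {a, c, d, f}  B3 = {a, e, f, h}  B4 = {a, c, d, g}  B5 = {a, b, f, h}
Tree: B1–B2, B1–B3, B2–B4, B3–B5
Each bag holds 4 vertices, so the decomposition has width 3, which upper-bounds the treewidth. On the other hand G contains the 4-clique {a, c, d, g}. A clique must lie in a single bag of any decomposition, so no decomposition can have width below 3. Therefore the treewidth is 3.

3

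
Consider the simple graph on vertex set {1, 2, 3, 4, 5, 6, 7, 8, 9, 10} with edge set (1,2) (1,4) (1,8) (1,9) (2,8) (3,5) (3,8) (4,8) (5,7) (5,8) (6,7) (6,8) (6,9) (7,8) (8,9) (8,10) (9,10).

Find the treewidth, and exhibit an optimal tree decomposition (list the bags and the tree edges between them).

Every bag has size at most 3, so the width is 3 − 1 = 2 and tw(G) ≤ 2. For the lower bound, the 3 vertices {1, 8, 9} are pairwise adjacent, and any tree decomposition puts a clique entirely inside one bag — forcing width ≥ 2. The upper and lower bounds meet at 2, so that is the treewidth.

Treewidth 2.
One optimal decomposition is:
Bags: B1 = {1, 8, 9}  B2 = {1, 4, 8}  B3 = {6, 8, 9}  B4 = {1, 2, 8}  B5 = {8, 9, 10}  B6 = {6, 7, 8}  B7 = {5, 7, 8}  B8 = {3, 5, 8}
Tree: B1–B2, B1–B3, B1–B4, B3–B5, B3–B6, B6–B7, B7–B8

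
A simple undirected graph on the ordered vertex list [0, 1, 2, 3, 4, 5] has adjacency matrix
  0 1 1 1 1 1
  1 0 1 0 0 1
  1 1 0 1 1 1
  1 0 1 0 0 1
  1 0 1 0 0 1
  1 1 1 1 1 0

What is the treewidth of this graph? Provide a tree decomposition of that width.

Treewidth 3.
One optimal decomposition is:
Bags: B1 = {0, 1, 2, 5}  B2 = {0, 2, 4, 5}  B3 = {0, 2, 3, 5}
Tree: B1–B2, B1–B3

The largest bag has 4 vertices, giving width 3; this decomposition certifies tw(G) ≤ 3. Conversely, {0, 1, 2, 5} is a clique of size 4, and the vertices of any clique must share a bag in every tree decomposition; so some bag has ≥ 4 vertices and tw(G) ≥ 3. The upper and lower bounds meet at 3, so that is the treewidth.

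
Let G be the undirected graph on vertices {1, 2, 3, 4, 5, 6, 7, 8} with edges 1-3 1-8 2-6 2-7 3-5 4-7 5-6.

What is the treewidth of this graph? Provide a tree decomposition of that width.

Every bag has size at most 2, so the width is 2 − 1 = 1 and tw(G) ≤ 1. Since G has at least one edge (e.g. 4–7), it is not an edgeless graph, so tw(G) ≥ 1. Hence tw(G) = 1 exactly.

Treewidth 1.
One optimal decomposition is:
Bags: B1 = {4, 7}  B2 = {2, 7}  B3 = {2, 6}  B4 = {5, 6}  B5 = {3, 5}  B6 = {1, 3}  B7 = {1, 8}
Tree: B1–B2, B2–B3, B3–B4, B4–B5, B5–B6, B6–B7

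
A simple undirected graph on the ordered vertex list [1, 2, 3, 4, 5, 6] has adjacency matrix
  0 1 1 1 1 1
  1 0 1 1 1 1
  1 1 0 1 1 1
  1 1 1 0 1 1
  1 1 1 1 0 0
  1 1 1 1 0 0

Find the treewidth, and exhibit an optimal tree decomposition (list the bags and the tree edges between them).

Each bag holds 5 vertices, so the decomposition has width 4, which upper-bounds the treewidth. Conversely, {1, 2, 3, 4, 5} is a clique of size 5, and the vertices of any clique must share a bag in every tree decomposition; so some bag has ≥ 5 vertices and tw(G) ≥ 4. Hence tw(G) = 4 exactly.

Treewidth 4.
One such decomposition:
Bags: B1 = {1, 2, 3, 4, 5}  B2 = {1, 2, 3, 4, 6}
Tree: B1–B2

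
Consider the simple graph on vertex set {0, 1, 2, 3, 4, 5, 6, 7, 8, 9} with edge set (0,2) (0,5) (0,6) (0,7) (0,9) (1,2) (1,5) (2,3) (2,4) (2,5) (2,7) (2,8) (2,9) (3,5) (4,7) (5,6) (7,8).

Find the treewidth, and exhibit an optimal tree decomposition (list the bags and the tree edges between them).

Each bag holds 3 vertices, so the decomposition has width 2, which upper-bounds the treewidth. For the lower bound, the 3 vertices {0, 2, 9} are pairwise adjacent, and any tree decomposition puts a clique entirely inside one bag — forcing width ≥ 2. The upper and lower bounds meet at 2, so that is the treewidth.

Treewidth 2.
Bags: B1 = {0, 2, 5}  B2 = {2, 3, 5}  B3 = {0, 2, 9}  B4 = {0, 2, 7}  B5 = {0, 5, 6}  B6 = {2, 4, 7}  B7 = {2, 7, 8}  B8 = {1, 2, 5}
Tree: B1–B2, B1–B3, B1–B4, B1–B5, B4–B6, B6–B7, B2–B8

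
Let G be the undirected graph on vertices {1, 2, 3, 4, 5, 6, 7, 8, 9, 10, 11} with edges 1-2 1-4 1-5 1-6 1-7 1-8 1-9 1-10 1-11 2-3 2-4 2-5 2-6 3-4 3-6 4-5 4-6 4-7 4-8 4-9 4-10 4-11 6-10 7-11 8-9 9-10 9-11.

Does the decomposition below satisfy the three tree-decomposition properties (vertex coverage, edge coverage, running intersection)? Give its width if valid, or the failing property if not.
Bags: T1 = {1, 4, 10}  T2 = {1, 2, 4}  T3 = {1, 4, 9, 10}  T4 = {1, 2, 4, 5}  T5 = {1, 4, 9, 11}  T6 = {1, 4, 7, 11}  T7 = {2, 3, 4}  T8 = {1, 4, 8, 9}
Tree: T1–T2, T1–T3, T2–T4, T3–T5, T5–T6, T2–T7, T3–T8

No — vertex 6 appears in no bag.

A tree decomposition must satisfy three properties: every vertex lies in some bag; for every edge, both endpoints lie together in some bag; and for every vertex, the bags containing it form a connected subtree. Here vertex 6 appears in no bag, so the decomposition is invalid.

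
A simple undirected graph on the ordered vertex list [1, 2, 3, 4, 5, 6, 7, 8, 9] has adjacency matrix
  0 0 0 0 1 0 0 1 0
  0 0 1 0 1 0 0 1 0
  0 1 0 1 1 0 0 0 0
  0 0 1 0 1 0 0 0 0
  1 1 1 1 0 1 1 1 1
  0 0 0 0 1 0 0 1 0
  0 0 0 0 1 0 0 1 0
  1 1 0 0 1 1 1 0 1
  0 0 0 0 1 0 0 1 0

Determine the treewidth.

2

A width-2 tree decomposition is:
Bags: B1 = {5, 7, 8}  B2 = {5, 6, 8}  B3 = {1, 5, 8}  B4 = {5, 8, 9}  B5 = {2, 5, 8}  B6 = {2, 3, 5}  B7 = {3, 4, 5}
Tree: B1–B2, B1–B3, B1–B4, B1–B5, B5–B6, B6–B7
Each bag holds 3 vertices, so the decomposition has width 2, which upper-bounds the treewidth. For the lower bound, the 3 vertices {1, 5, 8} are pairwise adjacent, and any tree decomposition puts a clique entirely inside one bag — forcing width ≥ 2. Therefore the treewidth is 2.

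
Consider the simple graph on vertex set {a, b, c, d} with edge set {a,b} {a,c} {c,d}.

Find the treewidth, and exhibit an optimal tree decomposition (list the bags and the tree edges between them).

Each bag holds 2 vertices, so the decomposition has width 1, which upper-bounds the treewidth. Any graph with an edge has treewidth ≥ 1, and G has the edge b–a. Hence tw(G) = 1 exactly.

Treewidth 1.
One such decomposition:
Bags: B1 = {a, b}  B2 = {a, c}  B3 = {c, d}
Tree: B1–B2, B2–B3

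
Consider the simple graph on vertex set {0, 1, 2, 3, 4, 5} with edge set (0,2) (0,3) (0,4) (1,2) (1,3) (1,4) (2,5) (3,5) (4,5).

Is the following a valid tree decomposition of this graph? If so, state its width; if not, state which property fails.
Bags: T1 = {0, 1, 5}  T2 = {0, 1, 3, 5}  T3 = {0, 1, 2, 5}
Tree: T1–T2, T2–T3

A tree decomposition must satisfy three properties: every vertex lies in some bag; for every edge, both endpoints lie together in some bag; and for every vertex, the bags containing it form a connected subtree. Here vertex 4 appears in no bag, so the decomposition is invalid.

No — vertex 4 appears in no bag.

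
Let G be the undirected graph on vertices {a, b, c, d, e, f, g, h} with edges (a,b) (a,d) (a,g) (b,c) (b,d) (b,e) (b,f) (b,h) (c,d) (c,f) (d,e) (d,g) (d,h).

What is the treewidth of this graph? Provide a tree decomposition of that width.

Treewidth 2.
Bags: B1 = {b, c, d}  B2 = {a, b, d}  B3 = {b, d, h}  B4 = {a, d, g}  B5 = {b, d, e}  B6 = {b, c, f}
Tree: B1–B2, B2–B3, B2–B4, B2–B5, B1–B6

Every bag has size at most 3, so the width is 3 − 1 = 2 and tw(G) ≤ 2. Conversely, {a, d, g} is a clique of size 3, and the vertices of any clique must share a bag in every tree decomposition; so some bag has ≥ 3 vertices and tw(G) ≥ 2. Combining the bounds, tw(G) = 2.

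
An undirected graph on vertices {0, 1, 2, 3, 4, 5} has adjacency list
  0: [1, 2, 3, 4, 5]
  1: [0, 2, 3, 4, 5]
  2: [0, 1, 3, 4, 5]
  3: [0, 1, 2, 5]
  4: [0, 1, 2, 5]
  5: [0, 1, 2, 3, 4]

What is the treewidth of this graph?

A width-4 tree decomposition is:
Bags: B1 = {0, 1, 2, 3, 5}  B2 = {0, 1, 2, 4, 5}
Tree: B1–B2
Every bag has size at most 5, so the width is 5 − 1 = 4 and tw(G) ≤ 4. Conversely, {0, 1, 2, 3, 5} is a clique of size 5, and the vertices of any clique must share a bag in every tree decomposition; so some bag has ≥ 5 vertices and tw(G) ≥ 4. Hence tw(G) = 4 exactly.

4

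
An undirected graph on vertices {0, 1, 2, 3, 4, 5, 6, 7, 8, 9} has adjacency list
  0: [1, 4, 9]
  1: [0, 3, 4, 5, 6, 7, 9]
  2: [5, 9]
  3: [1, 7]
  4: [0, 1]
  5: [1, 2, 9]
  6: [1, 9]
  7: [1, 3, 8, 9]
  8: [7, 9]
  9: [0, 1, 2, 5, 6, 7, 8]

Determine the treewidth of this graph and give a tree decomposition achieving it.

Treewidth 2.
Bags: B1 = {0, 1, 9}  B2 = {1, 7, 9}  B3 = {7, 8, 9}  B4 = {1, 5, 9}  B5 = {0, 1, 4}  B6 = {1, 6, 9}  B7 = {1, 3, 7}  B8 = {2, 5, 9}
Tree: B1–B2, B2–B3, B1–B4, B1–B5, B1–B6, B2–B7, B4–B8

Each bag holds 3 vertices, so the decomposition has width 2, which upper-bounds the treewidth. On the other hand G contains the 3-clique {7, 8, 9}. A clique must lie in a single bag of any decomposition, so no decomposition can have width below 2. The upper and lower bounds meet at 2, so that is the treewidth.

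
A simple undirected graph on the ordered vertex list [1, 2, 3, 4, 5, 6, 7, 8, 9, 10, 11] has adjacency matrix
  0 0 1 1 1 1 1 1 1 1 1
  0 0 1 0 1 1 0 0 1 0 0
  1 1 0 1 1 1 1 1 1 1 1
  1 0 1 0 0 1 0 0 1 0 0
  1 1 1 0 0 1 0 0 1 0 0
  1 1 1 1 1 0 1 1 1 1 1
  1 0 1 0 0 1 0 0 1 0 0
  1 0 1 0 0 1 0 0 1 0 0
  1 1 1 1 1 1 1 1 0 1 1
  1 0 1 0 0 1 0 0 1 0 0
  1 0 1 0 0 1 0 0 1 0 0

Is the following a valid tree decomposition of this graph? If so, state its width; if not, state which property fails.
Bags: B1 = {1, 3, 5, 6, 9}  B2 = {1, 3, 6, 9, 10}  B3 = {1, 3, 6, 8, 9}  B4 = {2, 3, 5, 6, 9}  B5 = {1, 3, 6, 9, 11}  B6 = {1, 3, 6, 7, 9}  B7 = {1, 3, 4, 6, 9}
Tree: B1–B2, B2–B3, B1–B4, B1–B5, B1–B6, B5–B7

Yes; width 4.

Vertex coverage: the bags together contain {1, 2, 3, 4, 5, 6, 7, 8, 9, 10, 11}, the full vertex set. Edge coverage: each edge of G has both endpoints in at least one bag. Running intersection: for every vertex, the bags containing it form a connected subtree. All three properties hold, so this is a valid tree decomposition of width max|bag| − 1 = 4, and hence tw(G) ≤ 4.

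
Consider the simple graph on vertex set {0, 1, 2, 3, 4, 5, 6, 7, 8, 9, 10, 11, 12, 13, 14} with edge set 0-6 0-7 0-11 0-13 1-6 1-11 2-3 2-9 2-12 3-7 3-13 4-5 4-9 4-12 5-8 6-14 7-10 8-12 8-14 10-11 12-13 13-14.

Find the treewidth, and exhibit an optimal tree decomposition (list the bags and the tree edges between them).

The largest bag has 4 vertices, giving width 3; this decomposition certifies tw(G) ≤ 3. For the lower bound: the 4 vertex sets {1,10,11}, {7}, {0}, {3,6,13,14} are disjoint, each induces a connected subgraph, and every pair is joined by at least one edge of G. Contracting each set to a single vertex therefore yields K_{4} as a minor, and since treewidth is minor-monotone, tw(G) ≥ tw(K_{4}) = 3. Combining the bounds, tw(G) = 3.

Treewidth 3.
One such decomposition:
Bags: B1 = {1, 7, 10, 11}  B2 = {0, 1, 7, 11}  B3 = {0, 1, 6, 7}  B4 = {0, 3, 6, 7}  B5 = {0, 3, 6, 13}  B6 = {3, 6, 13, 14}  B7 = {2, 3, 13, 14}  B8 = {2, 12, 13, 14}  B9 = {2, 8, 12, 14}  B10 = {2, 8, 9, 12}  B11 = {4, 8, 9, 12}  B12 = {4, 5, 8, 9}
Tree: B1–B2, B2–B3, B3–B4, B4–B5, B5–B6, B6–B7, B7–B8, B8–B9, B9–B10, B10–B11, B11–B12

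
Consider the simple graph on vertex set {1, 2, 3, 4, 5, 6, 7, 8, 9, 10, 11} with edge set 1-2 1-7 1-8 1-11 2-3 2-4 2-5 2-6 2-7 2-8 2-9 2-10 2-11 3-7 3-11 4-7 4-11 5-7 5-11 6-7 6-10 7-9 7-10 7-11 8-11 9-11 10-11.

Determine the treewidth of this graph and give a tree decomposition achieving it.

Treewidth 3.
One such decomposition:
Bags: B1 = {1, 2, 7, 11}  B2 = {1, 2, 8, 11}  B3 = {2, 7, 9, 11}  B4 = {2, 4, 7, 11}  B5 = {2, 7, 10, 11}  B6 = {2, 6, 7, 10}  B7 = {2, 5, 7, 11}  B8 = {2, 3, 7, 11}
Tree: B1–B2, B1–B3, B3–B4, B1–B5, B5–B6, B1–B7, B3–B8

Each bag holds 4 vertices, so the decomposition has width 3, which upper-bounds the treewidth. For the lower bound, the 4 vertices {1, 2, 8, 11} are pairwise adjacent, and any tree decomposition puts a clique entirely inside one bag — forcing width ≥ 3. Combining the bounds, tw(G) = 3.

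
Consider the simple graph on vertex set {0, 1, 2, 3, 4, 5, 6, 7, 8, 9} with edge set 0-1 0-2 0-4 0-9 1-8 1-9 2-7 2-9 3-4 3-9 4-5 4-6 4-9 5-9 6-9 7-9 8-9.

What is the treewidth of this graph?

A width-2 tree decomposition is:
Bags: B1 = {3, 4, 9}  B2 = {0, 4, 9}  B3 = {0, 1, 9}  B4 = {0, 2, 9}  B5 = {2, 7, 9}  B6 = {4, 6, 9}  B7 = {4, 5, 9}  B8 = {1, 8, 9}
Tree: B1–B2, B2–B3, B3–B4, B4–B5, B1–B6, B1–B7, B3–B8
Every bag has size at most 3, so the width is 3 − 1 = 2 and tw(G) ≤ 2. Conversely, {0, 1, 9} is a clique of size 3, and the vertices of any clique must share a bag in every tree decomposition; so some bag has ≥ 3 vertices and tw(G) ≥ 2. Hence tw(G) = 2 exactly.

2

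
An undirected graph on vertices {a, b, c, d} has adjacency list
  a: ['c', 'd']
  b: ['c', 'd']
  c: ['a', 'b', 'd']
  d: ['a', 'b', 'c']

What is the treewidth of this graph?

2

A width-2 tree decomposition is:
Bags: B1 = {b, c, d}  B2 = {a, c, d}
Tree: B1–B2
The largest bag has 3 vertices, giving width 2; this decomposition certifies tw(G) ≤ 2. Conversely, {a, c, d} is a clique of size 3, and the vertices of any clique must share a bag in every tree decomposition; so some bag has ≥ 3 vertices and tw(G) ≥ 2. Hence tw(G) = 2 exactly.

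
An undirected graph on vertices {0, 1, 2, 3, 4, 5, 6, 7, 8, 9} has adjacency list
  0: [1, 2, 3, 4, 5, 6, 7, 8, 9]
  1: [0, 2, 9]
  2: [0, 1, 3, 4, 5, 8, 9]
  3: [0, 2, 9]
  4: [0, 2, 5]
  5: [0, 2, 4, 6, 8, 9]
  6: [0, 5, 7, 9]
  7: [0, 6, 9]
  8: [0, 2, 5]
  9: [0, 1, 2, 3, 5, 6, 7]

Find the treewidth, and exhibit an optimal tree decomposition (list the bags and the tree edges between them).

Every bag has size at most 4, so the width is 4 − 1 = 3 and tw(G) ≤ 3. For the lower bound, the 4 vertices {0, 1, 2, 9} are pairwise adjacent, and any tree decomposition puts a clique entirely inside one bag — forcing width ≥ 3. The upper and lower bounds meet at 3, so that is the treewidth.

Treewidth 3.
One such decomposition:
Bags: B1 = {0, 1, 2, 9}  B2 = {0, 2, 5, 9}  B3 = {0, 2, 3, 9}  B4 = {0, 2, 5, 8}  B5 = {0, 5, 6, 9}  B6 = {0, 2, 4, 5}  B7 = {0, 6, 7, 9}
Tree: B1–B2, B1–B3, B2–B4, B2–B5, B2–B6, B5–B7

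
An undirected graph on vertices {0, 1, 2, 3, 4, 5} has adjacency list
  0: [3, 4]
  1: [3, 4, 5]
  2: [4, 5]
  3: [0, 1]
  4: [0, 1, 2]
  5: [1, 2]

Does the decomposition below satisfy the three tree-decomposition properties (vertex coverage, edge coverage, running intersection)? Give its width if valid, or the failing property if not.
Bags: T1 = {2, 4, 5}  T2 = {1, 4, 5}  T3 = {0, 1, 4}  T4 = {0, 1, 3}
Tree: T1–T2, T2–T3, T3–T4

Checking the three conditions: (i) the bags cover all of {0, 1, 2, 3, 4, 5}; (ii) for each edge, some bag contains both endpoints; (iii) the bags containing any fixed vertex form a subtree. All hold, so the decomposition is valid with width 3 − 1 = 2.

Yes; width 2.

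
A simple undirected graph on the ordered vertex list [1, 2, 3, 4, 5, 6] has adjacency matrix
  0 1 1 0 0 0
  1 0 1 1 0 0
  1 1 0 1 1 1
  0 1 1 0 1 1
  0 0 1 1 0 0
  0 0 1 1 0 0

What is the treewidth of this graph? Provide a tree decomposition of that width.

Treewidth 2.
Bags: B1 = {3, 4, 6}  B2 = {3, 4, 5}  B3 = {2, 3, 4}  B4 = {1, 2, 3}
Tree: B1–B2, B1–B3, B3–B4

The largest bag has 3 vertices, giving width 2; this decomposition certifies tw(G) ≤ 2. On the other hand G contains the 3-clique {1, 2, 3}. A clique must lie in a single bag of any decomposition, so no decomposition can have width below 2. The upper and lower bounds meet at 2, so that is the treewidth.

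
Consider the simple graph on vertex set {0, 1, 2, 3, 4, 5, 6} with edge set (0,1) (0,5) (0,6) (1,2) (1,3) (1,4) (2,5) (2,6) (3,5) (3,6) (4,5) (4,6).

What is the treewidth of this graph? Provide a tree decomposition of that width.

Each bag holds 4 vertices, so the decomposition has width 3, which upper-bounds the treewidth. For the lower bound: the 4 vertex sets {1,2}, {4,5}, {6}, {3} are disjoint, each induces a connected subgraph, and every pair is joined by at least one edge of G. Contracting each set to a single vertex therefore yields K_{4} as a minor, and since treewidth is minor-monotone, tw(G) ≥ tw(K_{4}) = 3. The upper and lower bounds meet at 3, so that is the treewidth.

Treewidth 3.
One optimal decomposition is:
Bags: B1 = {1, 2, 5, 6}  B2 = {1, 4, 5, 6}  B3 = {1, 3, 5, 6}  B4 = {0, 1, 5, 6}
Tree: B1–B2, B2–B3, B3–B4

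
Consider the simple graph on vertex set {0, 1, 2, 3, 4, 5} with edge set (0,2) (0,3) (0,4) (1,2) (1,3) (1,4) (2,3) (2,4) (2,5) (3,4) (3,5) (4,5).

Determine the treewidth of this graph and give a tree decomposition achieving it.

Treewidth 3.
One optimal decomposition is:
Bags: B1 = {2, 3, 4, 5}  B2 = {1, 2, 3, 4}  B3 = {0, 2, 3, 4}
Tree: B1–B2, B1–B3

Every bag has size at most 4, so the width is 4 − 1 = 3 and tw(G) ≤ 3. On the other hand G contains the 4-clique {0, 2, 3, 4}. A clique must lie in a single bag of any decomposition, so no decomposition can have width below 3. The upper and lower bounds meet at 3, so that is the treewidth.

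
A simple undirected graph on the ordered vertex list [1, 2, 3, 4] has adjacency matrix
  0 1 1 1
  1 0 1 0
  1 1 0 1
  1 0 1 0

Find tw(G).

2

A width-2 tree decomposition is:
Bags: B1 = {1, 3, 4}  B2 = {1, 2, 3}
Tree: B1–B2
Each bag holds 3 vertices, so the decomposition has width 2, which upper-bounds the treewidth. For the lower bound, the 3 vertices {1, 2, 3} are pairwise adjacent, and any tree decomposition puts a clique entirely inside one bag — forcing width ≥ 2. Hence tw(G) = 2 exactly.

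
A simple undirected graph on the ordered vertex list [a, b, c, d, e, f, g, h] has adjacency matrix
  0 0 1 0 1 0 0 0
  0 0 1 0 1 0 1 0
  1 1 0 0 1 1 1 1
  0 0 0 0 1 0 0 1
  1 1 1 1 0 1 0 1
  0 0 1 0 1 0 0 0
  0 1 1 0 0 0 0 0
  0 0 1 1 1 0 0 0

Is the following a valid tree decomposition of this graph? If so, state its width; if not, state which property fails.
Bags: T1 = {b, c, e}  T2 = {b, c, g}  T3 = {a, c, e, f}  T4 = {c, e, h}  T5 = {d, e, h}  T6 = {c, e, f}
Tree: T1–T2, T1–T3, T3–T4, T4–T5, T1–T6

A tree decomposition must satisfy three properties: every vertex lies in some bag; for every edge, both endpoints lie together in some bag; and for every vertex, the bags containing it form a connected subtree. Here bags containing vertex f are not connected in the tree, so the decomposition is invalid.

No — bags containing vertex f are not connected in the tree.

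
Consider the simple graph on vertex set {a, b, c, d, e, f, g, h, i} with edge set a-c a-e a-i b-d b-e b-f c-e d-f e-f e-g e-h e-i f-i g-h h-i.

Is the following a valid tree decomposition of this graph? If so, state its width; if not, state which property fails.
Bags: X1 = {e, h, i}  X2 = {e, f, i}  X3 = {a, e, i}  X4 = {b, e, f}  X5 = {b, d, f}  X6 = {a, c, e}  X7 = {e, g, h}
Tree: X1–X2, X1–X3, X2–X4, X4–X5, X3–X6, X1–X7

Every vertex of G appears in some bag (union = {a, b, c, d, e, f, g, h, i}); every edge is covered by a bag; and for each vertex v the set of bags containing v is connected in the bag tree. The decomposition is therefore valid. The largest bag has 3 vertices, so the width is 2.

Yes; width 2.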